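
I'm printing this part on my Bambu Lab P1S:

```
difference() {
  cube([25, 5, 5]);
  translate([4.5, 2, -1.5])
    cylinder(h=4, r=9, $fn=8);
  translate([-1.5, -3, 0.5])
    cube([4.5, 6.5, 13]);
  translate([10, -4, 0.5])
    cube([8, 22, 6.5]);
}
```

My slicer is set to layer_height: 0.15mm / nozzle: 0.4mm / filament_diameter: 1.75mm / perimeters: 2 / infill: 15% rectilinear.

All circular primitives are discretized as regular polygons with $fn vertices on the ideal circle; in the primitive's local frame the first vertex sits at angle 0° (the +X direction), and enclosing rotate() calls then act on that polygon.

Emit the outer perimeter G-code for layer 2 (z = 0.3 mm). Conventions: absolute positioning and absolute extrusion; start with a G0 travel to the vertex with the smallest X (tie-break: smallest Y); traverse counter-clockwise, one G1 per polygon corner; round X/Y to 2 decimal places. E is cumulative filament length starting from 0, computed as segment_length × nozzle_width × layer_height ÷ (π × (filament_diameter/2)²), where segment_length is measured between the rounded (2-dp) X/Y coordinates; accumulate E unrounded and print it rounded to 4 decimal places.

G0 X12.26 Y5.00 Z0.30
G1 X13.50 Y2.00 E0.0810
G1 X12.67 Y0.00 E0.1350
G1 X25.00 Y0.00 E0.4426
G1 X25.00 Y5.00 E0.5673
G1 X12.26 Y5.00 E0.8851

At z = 0.3 mm: the 25×5 cube contributes its full rectangle; the r=9 cylinder at (4.5, 2) gives a regular 8-gon of circumradius 9 (constant along its height); the cube at (-1.5, -3) does not reach this height (z outside [0.5, 13.5]); the cube at (10, -4) is absent (z outside [0.5, 7]); After the difference (first − rest): starting from the 25×5 cube, the r=9 cylinder at (4.5, 2) partially overlaps it — only the 64.81 mm² overlap (of its 229.10 mm²) is removed, clipping the outline — 1 connected region. The outline is a single polygon with 5 vertices. Extrusion per mm of travel: 0.4 × 0.15 / (π × 0.875²) = 0.024945. Accumulating E over each segment gives final E = 0.8851.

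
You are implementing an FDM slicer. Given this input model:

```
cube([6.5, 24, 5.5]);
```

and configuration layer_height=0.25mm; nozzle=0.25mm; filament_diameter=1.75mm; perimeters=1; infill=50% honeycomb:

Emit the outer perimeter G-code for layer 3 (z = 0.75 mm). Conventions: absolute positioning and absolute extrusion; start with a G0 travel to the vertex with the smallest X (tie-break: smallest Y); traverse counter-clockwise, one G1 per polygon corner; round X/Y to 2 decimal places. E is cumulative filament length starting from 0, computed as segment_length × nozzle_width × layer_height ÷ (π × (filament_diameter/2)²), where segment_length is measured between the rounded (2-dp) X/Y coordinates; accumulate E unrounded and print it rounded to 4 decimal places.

At z = 0.75 mm: the cube (footprint 6.5×24) is included at this height. The outline is a single polygon with 4 vertices. Extrusion per mm of travel: 0.25 × 0.25 / (π × 0.875²) = 0.025984. Accumulating E over each segment gives final E = 1.5851.

G0 X0.00 Y0.00 Z0.75
G1 X6.50 Y0.00 E0.1689
G1 X6.50 Y24.00 E0.7925
G1 X0.00 Y24.00 E0.9614
G1 X0.00 Y0.00 E1.5851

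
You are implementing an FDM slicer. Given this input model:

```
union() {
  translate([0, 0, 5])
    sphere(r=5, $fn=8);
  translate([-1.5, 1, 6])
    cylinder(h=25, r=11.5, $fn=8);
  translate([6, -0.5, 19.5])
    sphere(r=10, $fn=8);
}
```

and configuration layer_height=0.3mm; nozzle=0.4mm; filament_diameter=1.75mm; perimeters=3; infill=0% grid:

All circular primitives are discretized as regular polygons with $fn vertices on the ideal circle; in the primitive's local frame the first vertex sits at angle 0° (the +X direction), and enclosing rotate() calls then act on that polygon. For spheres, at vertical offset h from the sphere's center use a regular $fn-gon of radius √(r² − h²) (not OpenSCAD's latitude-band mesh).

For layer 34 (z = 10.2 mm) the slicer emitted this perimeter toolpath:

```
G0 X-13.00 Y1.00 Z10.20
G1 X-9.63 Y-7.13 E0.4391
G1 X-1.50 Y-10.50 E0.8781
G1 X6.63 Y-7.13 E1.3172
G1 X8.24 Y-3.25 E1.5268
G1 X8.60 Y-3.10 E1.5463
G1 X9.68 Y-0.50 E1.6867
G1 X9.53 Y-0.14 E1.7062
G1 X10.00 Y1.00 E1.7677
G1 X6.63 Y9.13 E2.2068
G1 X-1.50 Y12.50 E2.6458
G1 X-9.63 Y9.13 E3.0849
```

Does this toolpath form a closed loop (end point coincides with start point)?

no

Start point (G0): (-13.00, 1.00). End point (last G1): the path does not return to the start — open.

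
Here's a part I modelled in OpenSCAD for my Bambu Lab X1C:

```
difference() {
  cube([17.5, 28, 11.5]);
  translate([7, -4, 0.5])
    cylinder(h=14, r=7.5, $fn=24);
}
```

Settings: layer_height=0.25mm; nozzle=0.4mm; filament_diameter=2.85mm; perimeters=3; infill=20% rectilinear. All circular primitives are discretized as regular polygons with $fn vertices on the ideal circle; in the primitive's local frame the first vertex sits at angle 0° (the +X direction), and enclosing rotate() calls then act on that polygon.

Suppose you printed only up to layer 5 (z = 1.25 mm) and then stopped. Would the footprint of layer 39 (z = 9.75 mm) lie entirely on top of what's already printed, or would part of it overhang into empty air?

Compare the two slices. At z = 1.25: the cube (footprint 17.5×28) is included at this height (area 490.00 mm²); the r=7.5 cylinder at (7, -4) gives a regular 24-gon of circumradius 7.5 (constant along its height) (area = (24/2)·7.500²·sin(360°/24) = 174.70 mm²); After the difference (first − rest): starting from the 17.5×28 cube (490.00 mm²), the r=7.5 cylinder at (7, -4) partially overlaps it — only the 30.68 mm² overlap (of its 174.70 mm²) is removed, clipping the outline — area = 459.32 mm². At z = 9.75: the 17.5×28 cube contributes its full rectangle (area 490.00 mm²); the r=7.5 cylinder at (7, -4) gives a regular 24-gon of circumradius 7.5 (constant along its height) (area = (24/2)·7.500²·sin(360°/24) = 174.70 mm²); After the difference (first − rest): starting from the 17.5×28 cube (490.00 mm²), the r=7.5 cylinder at (7, -4) partially overlaps it — only the 30.68 mm² overlap (of its 174.70 mm²) is removed, clipping the outline — area = 459.32 mm². Checking containment: the cross-section at z = 9.75 is a subset of the cross-section at z = 1.25.

entirely on top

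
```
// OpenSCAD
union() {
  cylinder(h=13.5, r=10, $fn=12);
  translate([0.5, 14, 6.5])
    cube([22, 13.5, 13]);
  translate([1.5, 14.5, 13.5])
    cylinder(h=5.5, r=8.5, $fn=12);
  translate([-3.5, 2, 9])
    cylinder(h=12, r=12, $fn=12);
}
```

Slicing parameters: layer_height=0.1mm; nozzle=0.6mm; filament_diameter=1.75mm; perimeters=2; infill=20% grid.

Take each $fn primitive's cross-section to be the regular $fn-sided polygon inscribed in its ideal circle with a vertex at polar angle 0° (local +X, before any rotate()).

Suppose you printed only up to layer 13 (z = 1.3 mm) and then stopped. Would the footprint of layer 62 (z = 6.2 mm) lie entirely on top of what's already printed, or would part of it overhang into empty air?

Compare the two slices. At z = 1.3: the r=10 cylinder contributes a regular 12-gon of circumradius 10 (area = (12/2)·10.000²·sin(360°/12) = 300.00 mm²); the cube at (0.5, 14) does not reach this height (z outside [6.5, 19.5]); the cylinder at (1.5, 14.5) does not reach this height (z outside [13.5, 19]); the cylinder at (-3.5, 2) does not reach this height (z outside [9, 21]); Merging all regions: only the r=10 cylinder is present, so the union is just that shape — area = 300.00 mm². At z = 6.2: the cylinder: section is a regular 12-gon, circumradius r=10 (area = (12/2)·10.000²·sin(360°/12) = 300.00 mm²); the cube at (0.5, 14) does not reach this height (z outside [6.5, 19.5]); the cylinder at (1.5, 14.5) does not reach this height (z outside [13.5, 19]); the cylinder at (-3.5, 2) is not intersected at this z (z outside [9, 21]); Combining (union): only the r=10 cylinder is present, so the union is just that shape — area = 300.00 mm². Checking containment: the cross-section at z = 6.2 is a subset of the cross-section at z = 1.3.

entirely on top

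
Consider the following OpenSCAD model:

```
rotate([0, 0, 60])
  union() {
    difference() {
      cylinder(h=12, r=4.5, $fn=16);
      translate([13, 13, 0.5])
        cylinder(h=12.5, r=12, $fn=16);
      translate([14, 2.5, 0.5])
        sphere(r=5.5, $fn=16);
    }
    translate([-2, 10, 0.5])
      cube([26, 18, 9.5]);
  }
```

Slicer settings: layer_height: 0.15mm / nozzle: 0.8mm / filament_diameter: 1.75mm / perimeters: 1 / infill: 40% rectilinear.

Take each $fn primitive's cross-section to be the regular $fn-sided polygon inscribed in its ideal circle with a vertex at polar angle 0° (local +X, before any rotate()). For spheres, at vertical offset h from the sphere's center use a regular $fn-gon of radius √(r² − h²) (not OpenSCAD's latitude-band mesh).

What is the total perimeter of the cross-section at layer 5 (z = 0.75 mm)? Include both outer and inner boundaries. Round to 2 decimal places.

At z = 0.75 mm: the cylinder: section is a regular 16-gon, circumradius r=4.5 (perimeter = 2·16·4.500·sin(180°/16) = 28.09 mm); the cylinder at (13, 13): section is a regular 16-gon, circumradius r=12 (perimeter = 2·16·12.000·sin(180°/16) = 74.91 mm); the r=5.5 sphere at (14, 2.5) slices to a regular 16-gon of circumradius 5.494 (√(r²−h²) with h=0.25 from center) (perimeter = 2·16·5.494·sin(180°/16) = 34.30 mm); Subtracting the remaining from the first: starting from the r=4.5 cylinder, the r=12 cylinder at (13, 13) misses the remaining region (no effect); the r=5.5 sphere at (14, 2.5) misses the remaining region (no effect) — boundary = 28.09 mm; the cube at (-2, 10) (footprint 26×18) is included at this height (perimeter 88.00 mm); Combining (union): the 2 present regions are separate (no shared area or edge), so areas and boundary lengths simply add and each stays a separate island — boundary = 116.09 mm; (rotated 60° about Z; rotation is an isometry so areas/perimeters/island counts are preserved). Overall, the cross-section has 2 separate islands. Total boundary length (outer) = 116.09 mm.

116.09 mm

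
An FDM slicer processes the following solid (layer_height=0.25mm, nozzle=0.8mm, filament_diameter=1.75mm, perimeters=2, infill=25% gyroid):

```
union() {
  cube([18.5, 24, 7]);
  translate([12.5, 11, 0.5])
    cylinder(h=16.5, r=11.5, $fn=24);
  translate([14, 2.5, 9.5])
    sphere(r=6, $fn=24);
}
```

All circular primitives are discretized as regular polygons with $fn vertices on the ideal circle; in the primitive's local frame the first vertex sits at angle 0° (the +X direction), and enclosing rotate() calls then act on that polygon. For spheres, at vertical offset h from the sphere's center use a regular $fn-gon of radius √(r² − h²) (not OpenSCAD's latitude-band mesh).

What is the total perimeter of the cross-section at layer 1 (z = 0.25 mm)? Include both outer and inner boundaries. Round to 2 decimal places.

At z = 0.25 mm: the 18.5×24 cube contributes its full rectangle (perimeter 85.00 mm); the cylinder at (12.5, 11) does not reach this height (z outside [0.5, 17]); the sphere at (14, 2.5) is not intersected at this z (|z−center|=9.250 > r=6); Combining (union): only the 18.5×24 cube is present, so the union is just that shape — boundary = 85.00 mm. Overall, the cross-section is a single solid region. Total boundary length (outer) = 85.00 mm.

85.00 mm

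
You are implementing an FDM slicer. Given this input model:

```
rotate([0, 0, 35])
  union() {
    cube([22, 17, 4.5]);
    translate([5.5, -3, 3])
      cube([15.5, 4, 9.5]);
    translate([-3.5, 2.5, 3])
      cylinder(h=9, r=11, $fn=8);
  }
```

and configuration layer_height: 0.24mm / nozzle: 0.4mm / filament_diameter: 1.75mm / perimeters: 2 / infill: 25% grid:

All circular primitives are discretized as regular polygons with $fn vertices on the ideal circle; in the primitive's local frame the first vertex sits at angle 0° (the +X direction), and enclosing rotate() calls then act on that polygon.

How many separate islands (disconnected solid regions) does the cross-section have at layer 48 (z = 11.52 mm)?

1

At z = 11.52 mm: the cube is absent (z outside [0, 4.5]); the 15.5×4 cube at (5.5, -3) contributes its full rectangle; the cylinder at (-3.5, 2.5): section is a regular 8-gon, circumradius r=11; Taking the union: the regions partially overlap (shared area 2.29 mm²), so overlapping operands fuse into one piece — 1 connected region; (whole slice rotated 35° about Z — lengths, areas and connectivity unchanged). Overall, the cross-section is a single solid region. Island count = 1.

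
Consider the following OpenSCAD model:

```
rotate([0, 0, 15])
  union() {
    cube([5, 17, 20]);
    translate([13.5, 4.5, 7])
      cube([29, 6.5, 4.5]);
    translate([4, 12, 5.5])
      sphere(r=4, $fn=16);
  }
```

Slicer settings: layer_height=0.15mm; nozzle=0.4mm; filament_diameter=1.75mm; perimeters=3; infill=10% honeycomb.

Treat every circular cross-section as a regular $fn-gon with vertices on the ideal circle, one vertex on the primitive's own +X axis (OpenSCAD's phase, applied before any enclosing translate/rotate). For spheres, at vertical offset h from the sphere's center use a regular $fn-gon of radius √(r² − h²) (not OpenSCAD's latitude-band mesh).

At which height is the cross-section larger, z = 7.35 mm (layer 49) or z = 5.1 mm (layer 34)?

layer 49 (z = 7.35 mm)

Layer 49 (z = 7.35): the cube (footprint 5×17) is included at this height (area 85.00 mm²); the cube at (13.5, 4.5) is present — its section is the full 29×6.5 rectangle (area 188.50 mm²); the r=4 sphere at (4, 12) contributes a regular 16-gon of circumradius √(4²−1.85²) = 3.546 (area = (16/2)·3.546²·sin(360°/16) = 38.51 mm²); Combining (union): the regions partially overlap — summed areas 312.01 mm² minus the doubly-counted overlap 26.15 mm² gives 285.86 mm² — area = 285.86 mm²; (whole slice rotated 15° about Z — lengths, areas and connectivity unchanged). So its area = 285.86 mm². Layer 34 (z = 5.1): the 5×17 cube contributes its full rectangle (area 85.00 mm²); the cube at (13.5, 4.5) is not intersected at this z (z outside [7, 11.5]); the sphere at (4, 12): section is a regular 16-gon, circumradius = √(r²−h²) = √(4²−0.4²) = 3.980 (area = (16/2)·3.980²·sin(360°/16) = 48.49 mm²); Taking the union: the regions partially overlap — summed areas 133.49 mm² minus the doubly-counted overlap 32.01 mm² gives 101.49 mm² — area = 101.49 mm²; (rotated 15° about Z; rotation is an isometry so areas/perimeters/island counts are preserved). So its area = 101.49 mm². Layer 49 is larger (285.86 vs 101.49 mm²).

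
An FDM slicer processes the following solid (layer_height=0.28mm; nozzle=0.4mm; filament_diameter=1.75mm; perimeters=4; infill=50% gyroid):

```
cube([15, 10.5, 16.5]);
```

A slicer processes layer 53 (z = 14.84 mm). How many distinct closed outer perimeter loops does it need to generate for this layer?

1

At z = 14.84 mm: the cube is present — its section is the full 15×10.5 rectangle. The result has 1 disconnected region.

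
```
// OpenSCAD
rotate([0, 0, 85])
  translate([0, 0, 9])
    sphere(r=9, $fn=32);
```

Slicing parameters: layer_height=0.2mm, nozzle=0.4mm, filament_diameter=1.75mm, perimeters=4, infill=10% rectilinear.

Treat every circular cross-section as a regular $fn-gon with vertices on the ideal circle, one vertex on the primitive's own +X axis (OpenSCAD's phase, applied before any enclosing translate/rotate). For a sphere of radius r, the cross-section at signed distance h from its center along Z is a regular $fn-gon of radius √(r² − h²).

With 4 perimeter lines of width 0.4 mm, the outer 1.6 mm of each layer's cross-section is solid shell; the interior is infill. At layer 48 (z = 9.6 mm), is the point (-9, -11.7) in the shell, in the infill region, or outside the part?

outside

At z = 9.6 mm: the r=9 sphere slices to a regular 32-gon of circumradius 8.980 (√(r²−h²) with h=0.6 from center); (whole slice rotated 85° about Z — lengths, areas and connectivity unchanged). Overall, the cross-section is a single solid region. Undo the 85° rotation: the query point maps to (-12.440, 7.946) in the un-rotated model frame. The nearest boundary edge runs (-6.35, 6.35)→(-7.47, 4.99); distance from the point to it = 5.79 mm. The point is not inside any of the regions above, so it lies outside the cross-section (5.79 mm from the nearest boundary).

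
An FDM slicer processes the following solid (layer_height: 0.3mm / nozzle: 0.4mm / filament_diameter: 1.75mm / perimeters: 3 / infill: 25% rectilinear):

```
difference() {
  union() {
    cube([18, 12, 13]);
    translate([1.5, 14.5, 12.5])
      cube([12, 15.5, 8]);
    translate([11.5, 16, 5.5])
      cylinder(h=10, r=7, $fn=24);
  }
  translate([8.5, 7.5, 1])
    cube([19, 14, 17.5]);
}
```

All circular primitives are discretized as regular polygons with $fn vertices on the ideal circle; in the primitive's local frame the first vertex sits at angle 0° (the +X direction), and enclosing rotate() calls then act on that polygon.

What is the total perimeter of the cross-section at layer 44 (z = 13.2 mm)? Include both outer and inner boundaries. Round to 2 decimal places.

65.90 mm

At z = 13.2 mm: the cube is absent (z outside [0, 13]); the cube at (1.5, 14.5) (footprint 12×15.5) is included at this height (perimeter 55.00 mm); the r=7 cylinder at (11.5, 16) gives a regular 24-gon of circumradius 7 (constant along its height) (perimeter = 2·24·7.000·sin(180°/24) = 43.86 mm); Merging all regions: the regions partially overlap (shared area 65.13 mm²), so the edge portions inside another operand are dropped and the merged outline is re-measured after clipping — boundary = 67.36 mm; the cube at (8.5, 7.5) is present — its section is the full 19×14 rectangle (perimeter 66.00 mm); Taking the first minus the rest: starting from the result so far, the 19×14 cube at (8.5, 7.5) partially overlaps it — only the 108.55 mm² overlap (of its 266.00 mm²) is removed, clipping the outline — boundary = 65.90 mm. Overall, the cross-section is a single solid region. Total boundary length (outer) = 65.90 mm.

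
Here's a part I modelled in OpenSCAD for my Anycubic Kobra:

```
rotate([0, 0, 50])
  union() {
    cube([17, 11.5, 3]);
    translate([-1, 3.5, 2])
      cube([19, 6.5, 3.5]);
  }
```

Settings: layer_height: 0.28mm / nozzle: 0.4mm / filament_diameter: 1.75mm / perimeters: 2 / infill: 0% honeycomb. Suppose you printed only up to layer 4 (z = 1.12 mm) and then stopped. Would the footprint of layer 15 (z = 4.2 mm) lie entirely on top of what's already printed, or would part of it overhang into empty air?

Compare the two slices. At z = 1.12: the cube (footprint 17×11.5) is included at this height (area 195.50 mm²); the cube at (-1, 3.5) does not reach this height (z outside [2, 5.5]); Merging all regions: only the 17×11.5 cube is present, so the union is just that shape — area = 195.50 mm²; (rotated 50° about Z; rotation is an isometry so areas/perimeters/island counts are preserved). At z = 4.2: the cube does not reach this height (z outside [0, 3]); the cube at (-1, 3.5) (footprint 19×6.5) is included at this height (area 123.50 mm²); Merging all regions: only the 19×6.5 cube at (-1, 3.5) is present, so the union is just that shape — area = 123.50 mm²; (rotated 50° about Z; rotation is an isometry so areas/perimeters/island counts are preserved). Checking containment: at z = 4.2 the cross-section extends beyond the z = 1.12 cross-section by about 13.00 mm².

part overhangs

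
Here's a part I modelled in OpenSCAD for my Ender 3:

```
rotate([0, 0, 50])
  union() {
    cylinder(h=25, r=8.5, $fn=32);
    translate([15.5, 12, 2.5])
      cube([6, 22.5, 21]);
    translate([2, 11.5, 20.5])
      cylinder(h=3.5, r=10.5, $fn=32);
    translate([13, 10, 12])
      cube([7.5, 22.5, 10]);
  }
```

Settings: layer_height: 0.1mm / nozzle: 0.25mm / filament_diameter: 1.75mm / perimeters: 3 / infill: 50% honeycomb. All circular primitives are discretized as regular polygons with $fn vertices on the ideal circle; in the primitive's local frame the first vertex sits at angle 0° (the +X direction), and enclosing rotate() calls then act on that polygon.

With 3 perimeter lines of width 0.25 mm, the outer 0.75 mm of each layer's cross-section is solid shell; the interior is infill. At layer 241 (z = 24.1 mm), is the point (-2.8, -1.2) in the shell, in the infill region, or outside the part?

infill

At z = 24.1 mm: the cylinder: section is a regular 32-gon, circumradius r=8.5; the cube at (15.5, 12) is not intersected at this z (z outside [2.5, 23.5]); the cylinder at (2, 11.5) does not reach this height (z outside [20.5, 24]); the cube at (13, 10) does not reach this height (z outside [12, 22]); Taking the union: only the r=8.5 cylinder is present, so the union is just that shape — 1 connected region; (rotated 50° about Z; rotation is an isometry so areas/perimeters/island counts are preserved). Overall, the cross-section is a single solid region. Undo the 50° rotation: the query point maps to (-2.719, 1.374) in the un-rotated model frame. The nearest boundary edge runs (-7.07, 4.72)→(-7.85, 3.25); distance from the point to it = 5.41 mm. The point is inside the cross-section and 5.41 mm from the nearest boundary — more than the 0.75 mm shell width (3 × 0.25), so it's in the infill interior.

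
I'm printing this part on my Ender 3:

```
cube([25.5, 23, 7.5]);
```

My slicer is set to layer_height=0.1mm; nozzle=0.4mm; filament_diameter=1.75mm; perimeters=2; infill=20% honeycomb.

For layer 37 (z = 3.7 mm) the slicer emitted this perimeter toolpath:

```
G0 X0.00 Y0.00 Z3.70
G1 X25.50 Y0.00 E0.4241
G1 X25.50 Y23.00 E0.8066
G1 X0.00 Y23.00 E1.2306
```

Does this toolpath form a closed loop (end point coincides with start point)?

no

Start point (G0): (0.00, 0.00). End point (last G1): the path does not return to the start — open.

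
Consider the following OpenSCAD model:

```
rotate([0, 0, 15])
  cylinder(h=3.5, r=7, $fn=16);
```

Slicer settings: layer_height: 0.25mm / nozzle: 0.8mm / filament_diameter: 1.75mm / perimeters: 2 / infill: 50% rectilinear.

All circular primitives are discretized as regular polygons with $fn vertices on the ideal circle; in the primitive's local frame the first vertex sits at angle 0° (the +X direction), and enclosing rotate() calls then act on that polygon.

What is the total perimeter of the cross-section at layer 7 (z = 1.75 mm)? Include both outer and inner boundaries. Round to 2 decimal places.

At z = 1.75 mm: the r=7 cylinder contributes a regular 16-gon of circumradius 7 (perimeter = 2·16·7.000·sin(180°/16) = 43.70 mm); (whole slice rotated 15° about Z — lengths, areas and connectivity unchanged). Overall, the cross-section is a single solid region. Total boundary length (outer) = 43.70 mm.

43.70 mm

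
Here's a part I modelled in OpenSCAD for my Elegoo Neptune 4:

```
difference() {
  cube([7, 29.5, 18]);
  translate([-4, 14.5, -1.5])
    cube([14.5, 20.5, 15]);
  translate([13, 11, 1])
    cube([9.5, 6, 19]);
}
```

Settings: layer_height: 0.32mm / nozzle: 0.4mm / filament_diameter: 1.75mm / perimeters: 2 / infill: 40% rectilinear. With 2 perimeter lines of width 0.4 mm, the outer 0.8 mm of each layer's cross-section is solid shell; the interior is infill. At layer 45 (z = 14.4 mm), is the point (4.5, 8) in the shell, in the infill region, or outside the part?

infill

At z = 14.4 mm: the cube is present — its section is the full 7×29.5 rectangle; the cube at (-4, 14.5) is absent (z outside [-1.5, 13.5]); the 9.5×6 cube at (13, 11) contributes its full rectangle; Subtracting the remaining from the first: starting from the 7×29.5 cube, the 9.5×6 cube at (13, 11) misses the remaining region (no effect) — 1 connected region. Overall, the cross-section is a single solid region. The nearest boundary edge runs (7.00, 29.50)→(7.00, 0.00); distance from the point to it = 2.50 mm. The point is inside the cross-section and 2.50 mm from the nearest boundary — more than the 0.8 mm shell width (2 × 0.4), so it's in the infill interior.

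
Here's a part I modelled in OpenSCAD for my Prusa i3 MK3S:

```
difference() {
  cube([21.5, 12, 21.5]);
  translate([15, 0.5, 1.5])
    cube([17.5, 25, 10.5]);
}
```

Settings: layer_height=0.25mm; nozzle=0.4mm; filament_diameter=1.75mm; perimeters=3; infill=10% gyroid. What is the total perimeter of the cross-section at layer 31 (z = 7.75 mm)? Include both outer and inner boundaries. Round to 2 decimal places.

At z = 7.75 mm: the 21.5×12 cube contributes its full rectangle (perimeter 67.00 mm); the 17.5×25 cube at (15, 0.5) contributes its full rectangle (perimeter 85.00 mm); After the difference (first − rest): starting from the 21.5×12 cube, the 17.5×25 cube at (15, 0.5) partially overlaps it — only the 74.75 mm² overlap (of its 437.50 mm²) is removed, clipping the outline — boundary = 67.00 mm. Overall, the cross-section is a single solid region. Total boundary length (outer) = 67.00 mm.

67.00 mm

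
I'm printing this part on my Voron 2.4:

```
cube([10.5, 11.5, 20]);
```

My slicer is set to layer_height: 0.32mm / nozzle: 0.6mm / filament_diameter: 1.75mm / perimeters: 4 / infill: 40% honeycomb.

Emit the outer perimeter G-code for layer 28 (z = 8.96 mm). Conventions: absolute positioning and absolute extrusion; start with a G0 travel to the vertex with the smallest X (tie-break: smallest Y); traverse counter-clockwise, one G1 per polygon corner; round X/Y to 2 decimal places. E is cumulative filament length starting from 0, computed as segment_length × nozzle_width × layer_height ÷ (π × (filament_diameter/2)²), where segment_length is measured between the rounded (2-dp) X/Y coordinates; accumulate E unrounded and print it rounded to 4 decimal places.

At z = 8.96 mm: the 10.5×11.5 cube contributes its full rectangle. The outline is a single polygon with 4 vertices. Extrusion per mm of travel: 0.6 × 0.32 / (π × 0.875²) = 0.079824. Accumulating E over each segment gives final E = 3.5123.

G0 X0.00 Y0.00 Z8.96
G1 X10.50 Y0.00 E0.8382
G1 X10.50 Y11.50 E1.7561
G1 X0.00 Y11.50 E2.5943
G1 X0.00 Y0.00 E3.5123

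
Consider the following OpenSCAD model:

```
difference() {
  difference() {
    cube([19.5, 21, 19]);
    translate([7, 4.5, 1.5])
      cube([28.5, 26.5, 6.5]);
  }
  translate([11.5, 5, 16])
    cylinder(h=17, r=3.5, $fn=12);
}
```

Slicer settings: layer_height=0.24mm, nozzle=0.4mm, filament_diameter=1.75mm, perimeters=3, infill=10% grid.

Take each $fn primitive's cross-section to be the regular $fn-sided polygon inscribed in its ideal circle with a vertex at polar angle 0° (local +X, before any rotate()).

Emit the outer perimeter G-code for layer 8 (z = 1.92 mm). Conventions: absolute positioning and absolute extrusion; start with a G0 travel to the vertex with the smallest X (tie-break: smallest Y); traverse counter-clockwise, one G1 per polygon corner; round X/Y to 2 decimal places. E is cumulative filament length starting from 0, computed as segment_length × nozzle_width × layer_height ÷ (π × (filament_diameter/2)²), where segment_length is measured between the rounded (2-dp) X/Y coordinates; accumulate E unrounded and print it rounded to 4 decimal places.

At z = 1.92 mm: the cube is present — its section is the full 19.5×21 rectangle; the cube at (7, 4.5) is present — its section is the full 28.5×26.5 rectangle; Taking the first minus the rest: starting from the 19.5×21 cube, the 28.5×26.5 cube at (7, 4.5) partially overlaps it — only the 206.25 mm² overlap (of its 755.25 mm²) is removed, clipping the outline — 1 connected region; the cylinder at (11.5, 5) is absent (z outside [16, 33]); After the difference (first − rest): none of the subtracted shapes is present at this height, so that combined region is unchanged — 1 connected region. The outline is a single polygon with 6 vertices. Extrusion per mm of travel: 0.4 × 0.24 / (π × 0.875²) = 0.039912. Accumulating E over each segment gives final E = 3.2329.

G0 X0.00 Y0.00 Z1.92
G1 X19.50 Y0.00 E0.7783
G1 X19.50 Y4.50 E0.9579
G1 X7.00 Y4.50 E1.4568
G1 X7.00 Y21.00 E2.1153
G1 X0.00 Y21.00 E2.3947
G1 X0.00 Y0.00 E3.2329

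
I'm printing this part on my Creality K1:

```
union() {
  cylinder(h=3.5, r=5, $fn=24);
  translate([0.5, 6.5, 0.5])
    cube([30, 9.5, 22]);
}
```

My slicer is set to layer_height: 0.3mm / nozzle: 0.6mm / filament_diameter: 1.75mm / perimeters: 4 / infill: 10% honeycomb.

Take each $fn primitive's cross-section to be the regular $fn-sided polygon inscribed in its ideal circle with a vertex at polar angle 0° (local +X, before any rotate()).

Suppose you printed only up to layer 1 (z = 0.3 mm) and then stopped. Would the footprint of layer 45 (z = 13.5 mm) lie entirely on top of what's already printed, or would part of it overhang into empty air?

Compare the two slices. At z = 0.3: the r=5 cylinder contributes a regular 24-gon of circumradius 5 (area = (24/2)·5.000²·sin(360°/24) = 77.65 mm²); the cube at (0.5, 6.5) does not reach this height (z outside [0.5, 22.5]); Combining (union): only the r=5 cylinder is present, so the union is just that shape — area = 77.65 mm². At z = 13.5: the cylinder is not intersected at this z (z outside [0, 3.5]); the cube at (0.5, 6.5) (footprint 30×9.5) is included at this height (area 285.00 mm²); Combining (union): only the 30×9.5 cube at (0.5, 6.5) is present, so the union is just that shape — area = 285.00 mm². Checking containment: at z = 13.5 the cross-section extends beyond the z = 0.3 cross-section by about 285.00 mm².

part overhangs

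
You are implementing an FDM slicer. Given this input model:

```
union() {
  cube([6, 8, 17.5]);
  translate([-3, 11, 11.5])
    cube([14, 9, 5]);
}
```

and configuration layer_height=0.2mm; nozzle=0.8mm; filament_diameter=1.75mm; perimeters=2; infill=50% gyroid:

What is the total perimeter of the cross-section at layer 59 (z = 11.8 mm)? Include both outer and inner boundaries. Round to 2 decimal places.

74.00 mm

At z = 11.8 mm: the cube is present — its section is the full 6×8 rectangle (perimeter 28.00 mm); the cube at (-3, 11) (footprint 14×9) is included at this height (perimeter 46.00 mm); Combining (union): the 2 present regions are separate (no shared area or edge), so areas and boundary lengths simply add and each stays a separate island — boundary = 74.00 mm. Overall, the cross-section has 2 separate islands. Total boundary length (outer) = 74.00 mm.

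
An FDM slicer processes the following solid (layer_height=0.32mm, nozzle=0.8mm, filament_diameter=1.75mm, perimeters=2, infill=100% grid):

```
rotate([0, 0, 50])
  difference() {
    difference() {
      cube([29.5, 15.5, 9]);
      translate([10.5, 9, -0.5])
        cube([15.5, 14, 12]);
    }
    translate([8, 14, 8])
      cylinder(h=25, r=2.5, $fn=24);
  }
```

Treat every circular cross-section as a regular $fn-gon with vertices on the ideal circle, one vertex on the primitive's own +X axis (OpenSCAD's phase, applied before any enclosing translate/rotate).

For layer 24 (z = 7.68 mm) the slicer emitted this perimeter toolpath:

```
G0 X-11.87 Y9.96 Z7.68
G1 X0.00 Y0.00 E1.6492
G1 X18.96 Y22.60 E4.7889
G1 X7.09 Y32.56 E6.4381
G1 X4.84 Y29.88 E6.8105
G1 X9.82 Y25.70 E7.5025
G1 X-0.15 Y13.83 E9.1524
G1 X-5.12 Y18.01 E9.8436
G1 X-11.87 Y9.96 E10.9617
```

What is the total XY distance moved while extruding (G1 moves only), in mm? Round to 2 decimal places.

Sum the Euclidean lengths of each G1 segment: total = 102.99 mm.

102.99 mm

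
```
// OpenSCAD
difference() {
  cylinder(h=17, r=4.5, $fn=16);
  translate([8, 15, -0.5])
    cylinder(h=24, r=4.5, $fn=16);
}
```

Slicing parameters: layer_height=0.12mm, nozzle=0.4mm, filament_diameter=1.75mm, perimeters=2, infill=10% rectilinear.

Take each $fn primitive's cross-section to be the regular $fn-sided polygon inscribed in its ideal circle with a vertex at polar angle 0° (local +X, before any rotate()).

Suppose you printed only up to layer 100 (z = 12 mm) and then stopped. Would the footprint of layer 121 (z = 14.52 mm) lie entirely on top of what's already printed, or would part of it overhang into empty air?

entirely on top

Compare the two slices. At z = 12: the cylinder: section is a regular 16-gon, circumradius r=4.5 (area = (16/2)·4.500²·sin(360°/16) = 61.99 mm²); the r=4.5 cylinder at (8, 15) contributes a regular 16-gon of circumradius 4.5 (area = (16/2)·4.500²·sin(360°/16) = 61.99 mm²); Subtracting the remaining from the first: starting from the r=4.5 cylinder (61.99 mm²), the r=4.5 cylinder at (8, 15) misses the remaining region (no effect) — area = 61.99 mm². At z = 14.52: the r=4.5 cylinder gives a regular 16-gon of circumradius 4.5 (constant along its height) (area = (16/2)·4.500²·sin(360°/16) = 61.99 mm²); the cylinder at (8, 15): section is a regular 16-gon, circumradius r=4.5 (area = (16/2)·4.500²·sin(360°/16) = 61.99 mm²); Taking the first minus the rest: starting from the r=4.5 cylinder (61.99 mm²), the r=4.5 cylinder at (8, 15) misses the remaining region (no effect) — area = 61.99 mm². Checking containment: the cross-section at z = 14.52 is a subset of the cross-section at z = 12.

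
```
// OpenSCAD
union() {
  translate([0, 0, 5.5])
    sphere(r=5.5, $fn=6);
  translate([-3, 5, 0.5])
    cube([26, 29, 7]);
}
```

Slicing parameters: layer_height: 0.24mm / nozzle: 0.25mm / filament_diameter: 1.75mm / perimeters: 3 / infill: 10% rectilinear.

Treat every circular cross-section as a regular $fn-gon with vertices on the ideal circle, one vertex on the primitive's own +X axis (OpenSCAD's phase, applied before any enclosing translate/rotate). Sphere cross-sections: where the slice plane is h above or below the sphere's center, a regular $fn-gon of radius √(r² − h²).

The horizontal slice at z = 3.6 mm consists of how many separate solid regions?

At z = 3.6 mm: the r=5.5 sphere contributes a regular 6-gon of circumradius √(5.5²−1.9²) = 5.161; the 26×29 cube at (-3, 5) contributes its full rectangle; Combining (union): the 2 present regions are separate (no shared area or edge), so areas and boundary lengths simply add and each stays a separate island — 2 connected regions. The result has 2 disconnected regions.

2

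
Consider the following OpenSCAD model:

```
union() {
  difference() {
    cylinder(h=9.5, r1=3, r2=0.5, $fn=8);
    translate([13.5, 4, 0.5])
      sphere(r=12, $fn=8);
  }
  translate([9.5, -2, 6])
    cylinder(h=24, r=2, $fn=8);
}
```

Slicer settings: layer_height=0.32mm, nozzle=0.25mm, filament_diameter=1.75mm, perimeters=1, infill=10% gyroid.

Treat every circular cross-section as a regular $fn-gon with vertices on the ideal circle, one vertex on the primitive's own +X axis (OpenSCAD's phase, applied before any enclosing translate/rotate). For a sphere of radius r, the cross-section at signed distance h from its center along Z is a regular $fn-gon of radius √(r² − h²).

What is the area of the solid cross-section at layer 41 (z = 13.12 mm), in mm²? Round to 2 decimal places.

11.31 mm²

At z = 13.12 mm: the cone does not reach this height (z outside [0, 9.5]); the sphere at (13.5, 4) does not reach this height (|z−center|=12.620 > r=12); After the difference (first − rest): the first operand is absent here, so nothing remains; the r=2 cylinder at (9.5, -2) contributes a regular 8-gon of circumradius 2 (area = (8/2)·2.000²·sin(360°/8) = 11.31 mm²); Combining (union): only the r=2 cylinder at (9.5, -2) is present, so the union is just that shape — area = 11.31 mm². Overall, the cross-section is a single solid region. Net area = 11.31 mm².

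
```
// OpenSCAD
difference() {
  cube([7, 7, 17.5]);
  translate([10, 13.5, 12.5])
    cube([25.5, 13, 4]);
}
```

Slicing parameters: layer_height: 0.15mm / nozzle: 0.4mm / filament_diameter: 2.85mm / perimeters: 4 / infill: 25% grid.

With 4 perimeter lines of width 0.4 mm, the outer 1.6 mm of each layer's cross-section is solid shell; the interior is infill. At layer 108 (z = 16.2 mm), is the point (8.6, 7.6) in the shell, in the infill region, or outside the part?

outside

At z = 16.2 mm: the 7×7 cube contributes its full rectangle; the cube at (10, 13.5) (footprint 25.5×13) is included at this height; Subtracting the remaining from the first: starting from the 7×7 cube, the 25.5×13 cube at (10, 13.5) misses the remaining region (no effect) — 1 connected region. Overall, the cross-section is a single solid region. The nearest boundary edge runs (0.00, 7.00)→(7.00, 7.00); distance from the point to it = 1.71 mm. The point is not inside any of the regions above, so it lies outside the cross-section (1.71 mm from the nearest boundary).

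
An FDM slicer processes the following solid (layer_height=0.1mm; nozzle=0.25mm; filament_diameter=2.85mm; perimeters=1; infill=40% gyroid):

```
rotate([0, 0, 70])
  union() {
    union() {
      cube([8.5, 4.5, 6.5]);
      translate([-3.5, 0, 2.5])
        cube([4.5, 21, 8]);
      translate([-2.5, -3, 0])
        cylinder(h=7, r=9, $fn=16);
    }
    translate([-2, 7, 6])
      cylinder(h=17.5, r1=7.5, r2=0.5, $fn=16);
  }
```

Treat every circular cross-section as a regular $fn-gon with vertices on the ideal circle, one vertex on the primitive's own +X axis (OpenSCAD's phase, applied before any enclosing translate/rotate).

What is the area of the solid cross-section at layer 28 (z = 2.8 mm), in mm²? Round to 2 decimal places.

334.89 mm²

At z = 2.8 mm: the cube (footprint 8.5×4.5) is included at this height (area 38.25 mm²); the cube at (-3.5, 0) (footprint 4.5×21) is included at this height (area 94.50 mm²); the cylinder at (-2.5, -3): section is a regular 16-gon, circumradius r=9 (area = (16/2)·9.000²·sin(360°/16) = 247.98 mm²); Taking the union: the regions partially overlap — summed areas 380.73 mm² minus the doubly-counted overlap 45.84 mm² gives 334.89 mm² — area = 334.89 mm²; the cone at (-2, 7) is absent (z outside [6, 23.5]); Combining (union): only that combined region is present, so the union is just that shape — area = 334.89 mm²; (whole slice rotated 70° about Z — lengths, areas and connectivity unchanged). Overall, the cross-section is a single solid region. Net area = 334.89 mm².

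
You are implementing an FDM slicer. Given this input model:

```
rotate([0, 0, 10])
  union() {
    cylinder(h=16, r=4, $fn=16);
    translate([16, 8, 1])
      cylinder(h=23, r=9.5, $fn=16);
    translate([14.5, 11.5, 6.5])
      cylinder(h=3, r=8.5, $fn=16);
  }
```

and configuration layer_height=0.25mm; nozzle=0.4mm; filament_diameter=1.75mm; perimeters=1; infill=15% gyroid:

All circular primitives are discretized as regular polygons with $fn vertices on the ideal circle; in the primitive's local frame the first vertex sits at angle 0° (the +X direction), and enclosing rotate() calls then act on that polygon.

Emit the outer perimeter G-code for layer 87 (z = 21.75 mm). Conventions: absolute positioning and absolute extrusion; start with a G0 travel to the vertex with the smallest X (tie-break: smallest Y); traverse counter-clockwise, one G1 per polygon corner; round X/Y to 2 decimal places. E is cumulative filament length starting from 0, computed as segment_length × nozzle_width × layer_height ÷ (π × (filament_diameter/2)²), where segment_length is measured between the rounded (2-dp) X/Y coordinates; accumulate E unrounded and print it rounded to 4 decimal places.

At z = 21.75 mm: the cylinder does not reach this height (z outside [0, 16]); the r=9.5 cylinder at (16, 8) gives a regular 16-gon of circumradius 9.5 (constant along its height); the cylinder at (14.5, 11.5) does not reach this height (z outside [6.5, 9.5]); Merging all regions: only the r=9.5 cylinder at (16, 8) is present, so the union is just that shape — 1 connected region; (whole slice rotated 10° about Z — lengths, areas and connectivity unchanged). The outline is a single polygon with 16 vertices. Extrusion per mm of travel: 0.4 × 0.25 / (π × 0.875²) = 0.041575. Accumulating E over each segment gives final E = 2.4658.

G0 X5.01 Y9.01 Z21.75
G1 X6.36 Y5.55 E0.1544
G1 X8.92 Y2.87 E0.3085
G1 X12.31 Y1.38 E0.4625
G1 X16.02 Y1.30 E0.6167
G1 X19.47 Y2.64 E0.7706
G1 X22.15 Y5.21 E0.9250
G1 X23.64 Y8.60 E1.0789
G1 X23.72 Y12.31 E1.2332
G1 X22.38 Y15.76 E1.3871
G1 X19.82 Y18.44 E1.5412
G1 X16.42 Y19.93 E1.6955
G1 X12.72 Y20.01 E1.8494
G1 X9.26 Y18.67 E2.0036
G1 X6.59 Y16.11 E2.1574
G1 X5.09 Y12.71 E2.3119
G1 X5.01 Y9.01 E2.4658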